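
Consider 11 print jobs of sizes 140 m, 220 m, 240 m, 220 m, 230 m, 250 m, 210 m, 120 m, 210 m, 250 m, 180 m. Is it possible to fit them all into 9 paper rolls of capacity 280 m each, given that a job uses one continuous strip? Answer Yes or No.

No

Total = 2270 m; ⌈2270/280⌉ = 9.
The bound of 9 does not rule out 9, but exhaustive search shows no assignment into 9 paper rolls of capacity 280 m exists — the minimum is 10.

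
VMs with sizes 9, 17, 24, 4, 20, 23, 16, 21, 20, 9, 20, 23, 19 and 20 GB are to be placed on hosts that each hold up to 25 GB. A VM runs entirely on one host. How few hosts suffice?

Total = 24 + 23 + 23 + 21 + 20 + 20 + 20 + 20 + 19 + 17 + 16 + 9 + 9 + 4 = 245 GB.
Lower bound: ⌈245/25⌉ = 10 hosts.
Also, 11 VMs each exceed 25/2 GB, and no two of those can share a host, so at least 11 hosts are needed.
A packing using 12 hosts:
  host 1: 24 = 24
  host 2: 23 = 23
  host 3: 23 = 23
  host 4: 21 + 4 = 25
  host 5: 20 = 20
  host 6: 20 = 20
  host 7: 20 = 20
  host 8: 20 = 20
  host 9: 19 = 19
  host 10: 17 = 17
  host 11: 16 + 9 = 25
  host 12: 9 = 9
No arrangement into 11 hosts stays within capacity, so 12 is optimal.

12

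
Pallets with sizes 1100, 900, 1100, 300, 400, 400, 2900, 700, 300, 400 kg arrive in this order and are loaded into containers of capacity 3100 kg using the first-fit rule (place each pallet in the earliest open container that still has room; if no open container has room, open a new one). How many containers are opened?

  1100 → container 1 (new)  [load 1100/3100]
  900 → container 1  [load 2000/3100]
  1100 → container 1  [load 3100/3100]
  300 → container 2 (new)  [load 300/3100]
  400 → container 2  [load 700/3100]
  400 → container 2  [load 1100/3100]
  2900 → container 3 (new)  [load 2900/3100]
  700 → container 2  [load 1800/3100]
  300 → container 2  [load 2100/3100]
  400 → container 2  [load 2500/3100]
3 containers opened.

3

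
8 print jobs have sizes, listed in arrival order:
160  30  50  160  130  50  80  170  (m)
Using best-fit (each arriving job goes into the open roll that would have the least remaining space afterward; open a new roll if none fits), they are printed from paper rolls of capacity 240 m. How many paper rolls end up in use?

4

  160 → roll 1 (new)  [load 160/240]
  30 → roll 1  [load 190/240]
  50 → roll 1  [load 240/240]
  160 → roll 2 (new)  [load 160/240]
  130 → roll 3 (new)  [load 130/240]
  50 → roll 2  [load 210/240]
  80 → roll 3  [load 210/240]
  170 → roll 4 (new)  [load 170/240]
4 paper rolls opened.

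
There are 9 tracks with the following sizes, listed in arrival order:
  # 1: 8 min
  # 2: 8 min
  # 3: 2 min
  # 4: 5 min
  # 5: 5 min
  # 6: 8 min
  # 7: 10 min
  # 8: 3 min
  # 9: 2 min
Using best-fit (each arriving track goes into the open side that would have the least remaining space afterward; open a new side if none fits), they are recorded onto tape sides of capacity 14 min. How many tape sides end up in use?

  8 → side 1 (new)  [load 8/14]
  8 → side 2 (new)  [load 8/14]
  2 → side 1  [load 10/14]
  5 → side 2  [load 13/14]
  5 → side 3 (new)  [load 5/14]
  8 → side 3  [load 13/14]
  10 → side 4 (new)  [load 10/14]
  3 → side 1  [load 13/14]
  2 → side 4  [load 12/14]
4 tape sides opened.

4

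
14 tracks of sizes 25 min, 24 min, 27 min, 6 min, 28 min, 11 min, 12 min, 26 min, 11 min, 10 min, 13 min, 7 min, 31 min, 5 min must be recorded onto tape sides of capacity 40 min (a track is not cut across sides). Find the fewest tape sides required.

7

Total = 31 + 28 + 27 + 26 + 25 + 24 + 13 + 12 + 11 + 11 + 10 + 7 + 6 + 5 = 236 min.
Lower bound: ⌈236/40⌉ = 6 tape sides.
A packing using 7 tape sides:
  side 1: 31 + 7 = 38
  side 2: 28 + 12 = 40
  side 3: 27 + 13 = 40
  side 4: 26 + 11 = 37
  side 5: 25 + 11 = 36
  side 6: 24 + 10 + 6 = 40
  side 7: 5 = 5
No arrangement into 6 tape sides stays within capacity, so 7 is optimal.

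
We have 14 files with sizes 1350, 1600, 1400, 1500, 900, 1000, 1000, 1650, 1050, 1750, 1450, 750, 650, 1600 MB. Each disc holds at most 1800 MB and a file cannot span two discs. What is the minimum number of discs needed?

Total = 1750 + 1650 + 1600 + 1600 + 1500 + 1450 + 1400 + 1350 + 1050 + 1000 + 1000 + 900 + 750 + 650 = 17650 MB.
Lower bound: ⌈17650/1800⌉ = 10 discs.
Also, 11 files each exceed 900 MB, and no two of those can share a disc, so at least 11 discs are needed.
A packing using 12 discs:
  disc 1: 1750 = 1750
  disc 2: 1650 = 1650
  disc 3: 1600 = 1600
  disc 4: 1600 = 1600
  disc 5: 1500 = 1500
  disc 6: 1450 = 1450
  disc 7: 1400 = 1400
  disc 8: 1350 = 1350
  disc 9: 1050 + 750 = 1800
  disc 10: 1000 + 650 = 1650
  disc 11: 1000 = 1000
  disc 12: 900 = 900
No arrangement into 11 discs stays within capacity, so 12 is optimal.

12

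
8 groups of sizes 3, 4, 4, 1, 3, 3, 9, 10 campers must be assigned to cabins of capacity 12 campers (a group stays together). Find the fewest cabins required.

4

Total = 10 + 9 + 4 + 4 + 3 + 3 + 3 + 1 = 37 campers.
Lower bound: ⌈37/12⌉ = 4 cabins.
A packing using 4 cabins:
  cabin 1: 10 + 1 = 11
  cabin 2: 9 + 3 = 12
  cabin 3: 4 + 4 + 3 = 11
  cabin 4: 3 = 3
This matches the lower bound, so 4 is optimal.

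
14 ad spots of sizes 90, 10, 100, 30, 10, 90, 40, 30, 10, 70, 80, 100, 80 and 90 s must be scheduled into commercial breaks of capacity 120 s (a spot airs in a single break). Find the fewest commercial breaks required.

Total = 100 + 100 + 90 + 90 + 90 + 80 + 80 + 70 + 40 + 30 + 30 + 10 + 10 + 10 = 830 s.
Lower bound: ⌈830/120⌉ = 7 commercial breaks.
Also, 8 ad spots each exceed 60 s, and no two of those can share a break, so at least 8 commercial breaks are needed.
A packing using 8 commercial breaks:
  break 1: 100 + 10 + 10 = 120
  break 2: 100 + 10 = 110
  break 3: 90 + 30 = 120
  break 4: 90 + 30 = 120
  break 5: 90 = 90
  break 6: 80 + 40 = 120
  break 7: 80 = 80
  break 8: 70 = 70
This matches the lower bound, so 8 is optimal.

8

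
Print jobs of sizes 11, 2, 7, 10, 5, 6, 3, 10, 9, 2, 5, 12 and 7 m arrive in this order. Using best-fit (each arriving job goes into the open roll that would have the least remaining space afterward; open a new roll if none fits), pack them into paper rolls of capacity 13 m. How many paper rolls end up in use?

8

  11 → roll 1 (new)  [load 11/13]
  2 → roll 1  [load 13/13]
  7 → roll 2 (new)  [load 7/13]
  10 → roll 3 (new)  [load 10/13]
  5 → roll 2  [load 12/13]
  6 → roll 4 (new)  [load 6/13]
  3 → roll 3  [load 13/13]
  10 → roll 5 (new)  [load 10/13]
  9 → roll 6 (new)  [load 9/13]
  2 → roll 5  [load 12/13]
  5 → roll 4  [load 11/13]
  12 → roll 7 (new)  [load 12/13]
  7 → roll 8 (new)  [load 7/13]
8 paper rolls opened.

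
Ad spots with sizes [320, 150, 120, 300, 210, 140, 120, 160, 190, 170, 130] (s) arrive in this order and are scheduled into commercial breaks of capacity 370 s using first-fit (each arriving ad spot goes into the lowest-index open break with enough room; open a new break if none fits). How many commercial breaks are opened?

  320 → break 1 (new)  [load 320/370]
  150 → break 2 (new)  [load 150/370]
  120 → break 2  [load 270/370]
  300 → break 3 (new)  [load 300/370]
  210 → break 4 (new)  [load 210/370]
  140 → break 4  [load 350/370]
  120 → break 5 (new)  [load 120/370]
  160 → break 5  [load 280/370]
  190 → break 6 (new)  [load 190/370]
  170 → break 6  [load 360/370]
  130 → break 7 (new)  [load 130/370]
7 commercial breaks opened.

7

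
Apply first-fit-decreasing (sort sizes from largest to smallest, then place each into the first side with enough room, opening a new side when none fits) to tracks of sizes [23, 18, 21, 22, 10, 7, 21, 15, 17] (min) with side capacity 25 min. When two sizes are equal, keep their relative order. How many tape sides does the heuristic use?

Sorted descending: 23, 22, 21, 21, 18, 17, 15, 10, 7.
  23 → side 1 (new)  [load 23/25]
  22 → side 2 (new)  [load 22/25]
  21 → side 3 (new)  [load 21/25]
  21 → side 4 (new)  [load 21/25]
  18 → side 5 (new)  [load 18/25]
  17 → side 6 (new)  [load 17/25]
  15 → side 7 (new)  [load 15/25]
  10 → side 7  [load 25/25]
  7 → side 5  [load 25/25]
7 tape sides opened.

7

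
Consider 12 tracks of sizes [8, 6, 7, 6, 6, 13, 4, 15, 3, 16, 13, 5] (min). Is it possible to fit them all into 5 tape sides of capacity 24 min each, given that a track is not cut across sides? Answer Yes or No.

Yes

A valid assignment using 5 tape sides:
  side 1: 16 + 8 = 24
  side 2: 15 + 7 = 22
  side 3: 13 + 6 + 5 = 24
  side 4: 13 + 6 + 4 = 23
  side 5: 6 + 3 = 9
Every load is within 24 min, so 5 tape sides suffice.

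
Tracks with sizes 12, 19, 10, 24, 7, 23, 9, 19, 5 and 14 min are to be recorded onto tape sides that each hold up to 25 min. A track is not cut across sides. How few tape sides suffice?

Total = 24 + 23 + 19 + 19 + 14 + 12 + 10 + 9 + 7 + 5 = 142 min.
Lower bound: ⌈142/25⌉ = 6 tape sides.
A packing using 7 tape sides:
  side 1: 24 = 24
  side 2: 23 = 23
  side 3: 19 + 5 = 24
  side 4: 19 = 19
  side 5: 14 + 10 = 24
  side 6: 12 + 9 = 21
  side 7: 7 = 7
No arrangement into 6 tape sides stays within capacity, so 7 is optimal.

7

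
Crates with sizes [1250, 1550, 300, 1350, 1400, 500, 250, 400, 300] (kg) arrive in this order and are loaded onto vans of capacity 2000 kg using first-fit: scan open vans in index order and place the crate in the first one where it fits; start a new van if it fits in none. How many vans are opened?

4

  1250 → van 1 (new)  [load 1250/2000]
  1550 → van 2 (new)  [load 1550/2000]
  300 → van 1  [load 1550/2000]
  1350 → van 3 (new)  [load 1350/2000]
  1400 → van 4 (new)  [load 1400/2000]
  500 → van 3  [load 1850/2000]
  250 → van 1  [load 1800/2000]
  400 → van 2  [load 1950/2000]
  300 → van 4  [load 1700/2000]
4 vans opened.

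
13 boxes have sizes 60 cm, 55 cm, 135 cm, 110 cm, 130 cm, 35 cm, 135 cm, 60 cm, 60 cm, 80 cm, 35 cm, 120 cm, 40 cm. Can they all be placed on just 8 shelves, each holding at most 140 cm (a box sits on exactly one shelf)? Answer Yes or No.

No

Total = 1055 cm; ⌈1055/140⌉ = 8.
The bound of 8 does not rule out 8, but exhaustive search shows no assignment into 8 shelves of capacity 140 cm exists — the minimum is 9.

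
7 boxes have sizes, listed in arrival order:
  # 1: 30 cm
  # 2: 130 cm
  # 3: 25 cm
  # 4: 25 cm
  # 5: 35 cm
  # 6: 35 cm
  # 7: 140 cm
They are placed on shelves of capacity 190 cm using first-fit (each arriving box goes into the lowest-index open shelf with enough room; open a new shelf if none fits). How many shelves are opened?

  30 → shelf 1 (new)  [load 30/190]
  130 → shelf 1  [load 160/190]
  25 → shelf 1  [load 185/190]
  25 → shelf 2 (new)  [load 25/190]
  35 → shelf 2  [load 60/190]
  35 → shelf 2  [load 95/190]
  140 → shelf 3 (new)  [load 140/190]
3 shelves opened.

3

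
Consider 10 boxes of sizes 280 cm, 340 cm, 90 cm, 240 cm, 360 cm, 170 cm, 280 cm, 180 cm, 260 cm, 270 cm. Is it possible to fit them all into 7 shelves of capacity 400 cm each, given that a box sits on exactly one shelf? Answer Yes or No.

Total = 2470 cm; ⌈2470/400⌉ = 7.
The bound of 7 does not rule out 7, but exhaustive search shows no assignment into 7 shelves of capacity 400 cm exists — the minimum is 8.

No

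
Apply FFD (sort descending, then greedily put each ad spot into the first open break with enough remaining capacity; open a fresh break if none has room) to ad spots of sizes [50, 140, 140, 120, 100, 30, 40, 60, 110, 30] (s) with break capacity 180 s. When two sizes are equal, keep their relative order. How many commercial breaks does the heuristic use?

Sorted descending: 140, 140, 120, 110, 100, 60, 50, 40, 30, 30.
  140 → break 1 (new)  [load 140/180]
  140 → break 2 (new)  [load 140/180]
  120 → break 3 (new)  [load 120/180]
  110 → break 4 (new)  [load 110/180]
  100 → break 5 (new)  [load 100/180]
  60 → break 3  [load 180/180]
  50 → break 4  [load 160/180]
  40 → break 1  [load 180/180]
  30 → break 2  [load 170/180]
  30 → break 5  [load 130/180]
5 commercial breaks opened.

5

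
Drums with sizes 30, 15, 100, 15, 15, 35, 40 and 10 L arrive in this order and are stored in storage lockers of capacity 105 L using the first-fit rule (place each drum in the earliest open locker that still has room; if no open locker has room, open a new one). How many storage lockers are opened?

3

  30 → locker 1 (new)  [load 30/105]
  15 → locker 1  [load 45/105]
  100 → locker 2 (new)  [load 100/105]
  15 → locker 1  [load 60/105]
  15 → locker 1  [load 75/105]
  35 → locker 3 (new)  [load 35/105]
  40 → locker 3  [load 75/105]
  10 → locker 1  [load 85/105]
3 storage lockers opened.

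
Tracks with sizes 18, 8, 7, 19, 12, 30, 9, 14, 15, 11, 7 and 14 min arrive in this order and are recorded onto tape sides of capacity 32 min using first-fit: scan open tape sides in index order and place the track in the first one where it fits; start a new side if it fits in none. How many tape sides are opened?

  18 → side 1 (new)  [load 18/32]
  8 → side 1  [load 26/32]
  7 → side 2 (new)  [load 7/32]
  19 → side 2  [load 26/32]
  12 → side 3 (new)  [load 12/32]
  30 → side 4 (new)  [load 30/32]
  9 → side 3  [load 21/32]
  14 → side 5 (new)  [load 14/32]
  15 → side 5  [load 29/32]
  11 → side 3  [load 32/32]
  7 → side 6 (new)  [load 7/32]
  14 → side 6  [load 21/32]
6 tape sides opened.

6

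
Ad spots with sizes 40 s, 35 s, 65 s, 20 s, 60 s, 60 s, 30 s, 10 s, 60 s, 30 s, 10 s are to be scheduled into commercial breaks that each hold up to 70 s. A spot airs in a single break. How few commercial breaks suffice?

7

Total = 65 + 60 + 60 + 60 + 40 + 35 + 30 + 30 + 20 + 10 + 10 = 420 s.
Lower bound: ⌈420/70⌉ = 6 commercial breaks.
A packing using 7 commercial breaks:
  break 1: 65 = 65
  break 2: 60 + 10 = 70
  break 3: 60 + 10 = 70
  break 4: 60 = 60
  break 5: 40 + 30 = 70
  break 6: 35 + 30 = 65
  break 7: 20 = 20
No arrangement into 6 commercial breaks stays within capacity, so 7 is optimal.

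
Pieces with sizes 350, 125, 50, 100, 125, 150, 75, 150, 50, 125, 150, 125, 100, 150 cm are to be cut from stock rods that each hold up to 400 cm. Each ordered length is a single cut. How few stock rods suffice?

5

Total = 350 + 150 + 150 + 150 + 150 + 125 + 125 + 125 + 125 + 100 + 100 + 75 + 50 + 50 = 1825 cm.
Lower bound: ⌈1825/400⌉ = 5 stock rods.
A packing using 5 stock rods:
  stock rod 1: 350 + 50 = 400
  stock rod 2: 150 + 150 + 100 = 400
  stock rod 3: 150 + 150 + 100 = 400
  stock rod 4: 125 + 125 + 125 = 375
  stock rod 5: 125 + 75 + 50 = 250
This matches the lower bound, so 5 is optimal.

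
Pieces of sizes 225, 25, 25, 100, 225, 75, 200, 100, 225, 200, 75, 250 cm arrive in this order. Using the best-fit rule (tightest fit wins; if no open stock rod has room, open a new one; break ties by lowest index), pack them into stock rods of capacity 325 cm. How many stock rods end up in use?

6

  225 → stock rod 1 (new)  [load 225/325]
  25 → stock rod 1  [load 250/325]
  25 → stock rod 1  [load 275/325]
  100 → stock rod 2 (new)  [load 100/325]
  225 → stock rod 2  [load 325/325]
  75 → stock rod 3 (new)  [load 75/325]
  200 → stock rod 3  [load 275/325]
  100 → stock rod 4 (new)  [load 100/325]
  225 → stock rod 4  [load 325/325]
  200 → stock rod 5 (new)  [load 200/325]
  75 → stock rod 5  [load 275/325]
  250 → stock rod 6 (new)  [load 250/325]
6 stock rods opened.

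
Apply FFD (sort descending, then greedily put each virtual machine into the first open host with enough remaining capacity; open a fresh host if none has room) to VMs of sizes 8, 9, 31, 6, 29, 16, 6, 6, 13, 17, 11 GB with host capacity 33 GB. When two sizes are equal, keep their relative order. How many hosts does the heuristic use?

5

Sorted descending: 31, 29, 17, 16, 13, 11, 9, 8, 6, 6, 6.
  31 → host 1 (new)  [load 31/33]
  29 → host 2 (new)  [load 29/33]
  17 → host 3 (new)  [load 17/33]
  16 → host 3  [load 33/33]
  13 → host 4 (new)  [load 13/33]
  11 → host 4  [load 24/33]
  9 → host 4  [load 33/33]
  8 → host 5 (new)  [load 8/33]
  6 → host 5  [load 14/33]
  6 → host 5  [load 20/33]
  6 → host 5  [load 26/33]
5 hosts opened.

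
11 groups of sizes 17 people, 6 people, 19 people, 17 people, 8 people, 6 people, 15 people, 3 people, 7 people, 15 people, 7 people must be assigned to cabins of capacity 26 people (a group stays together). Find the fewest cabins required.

Total = 19 + 17 + 17 + 15 + 15 + 8 + 7 + 7 + 6 + 6 + 3 = 120 people.
Lower bound: ⌈120/26⌉ = 5 cabins.
A packing using 5 cabins:
  cabin 1: 19 + 7 = 26
  cabin 2: 17 + 8 = 25
  cabin 3: 17 + 7 = 24
  cabin 4: 15 + 6 + 3 = 24
  cabin 5: 15 + 6 = 21
This matches the lower bound, so 5 is optimal.

5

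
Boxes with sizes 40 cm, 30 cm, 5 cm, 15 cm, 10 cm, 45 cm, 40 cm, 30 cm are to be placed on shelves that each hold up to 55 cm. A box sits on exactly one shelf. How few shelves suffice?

Total = 45 + 40 + 40 + 30 + 30 + 15 + 10 + 5 = 215 cm.
Lower bound: ⌈215/55⌉ = 4 shelves.
Also, 5 boxes each exceed 55/2 cm, and no two of those can share a shelf, so at least 5 shelves are needed.
A packing using 5 shelves:
  shelf 1: 45 + 10 = 55
  shelf 2: 40 + 15 = 55
  shelf 3: 40 + 5 = 45
  shelf 4: 30 = 30
  shelf 5: 30 = 30
This matches the lower bound, so 5 is optimal.

5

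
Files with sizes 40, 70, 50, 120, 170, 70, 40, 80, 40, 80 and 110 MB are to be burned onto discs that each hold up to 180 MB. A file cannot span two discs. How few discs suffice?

6

Total = 170 + 120 + 110 + 80 + 80 + 70 + 70 + 50 + 40 + 40 + 40 = 870 MB.
Lower bound: ⌈870/180⌉ = 5 discs.
A packing using 6 discs:
  disc 1: 170 = 170
  disc 2: 120 + 50 = 170
  disc 3: 110 + 70 = 180
  disc 4: 80 + 80 = 160
  disc 5: 70 + 40 + 40 = 150
  disc 6: 40 = 40
No arrangement into 5 discs stays within capacity, so 6 is optimal.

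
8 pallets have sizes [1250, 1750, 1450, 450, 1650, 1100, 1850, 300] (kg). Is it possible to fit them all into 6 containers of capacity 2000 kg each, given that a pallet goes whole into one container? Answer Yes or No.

A valid assignment using 6 containers:
  container 1: 1850 = 1850
  container 2: 1750 = 1750
  container 3: 1650 + 300 = 1950
  container 4: 1450 + 450 = 1900
  container 5: 1250 = 1250
  container 6: 1100 = 1100
Every load is within 2000 kg, so 6 containers suffice.

Yes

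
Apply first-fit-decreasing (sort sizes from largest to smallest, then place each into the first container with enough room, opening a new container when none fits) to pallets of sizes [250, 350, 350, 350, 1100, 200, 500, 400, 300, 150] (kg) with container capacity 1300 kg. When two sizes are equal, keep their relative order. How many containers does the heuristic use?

4

Sorted descending: 1100, 500, 400, 350, 350, 350, 300, 250, 200, 150.
  1100 → container 1 (new)  [load 1100/1300]
  500 → container 2 (new)  [load 500/1300]
  400 → container 2  [load 900/1300]
  350 → container 2  [load 1250/1300]
  350 → container 3 (new)  [load 350/1300]
  350 → container 3  [load 700/1300]
  300 → container 3  [load 1000/1300]
  250 → container 3  [load 1250/1300]
  200 → container 1  [load 1300/1300]
  150 → container 4 (new)  [load 150/1300]
4 containers opened.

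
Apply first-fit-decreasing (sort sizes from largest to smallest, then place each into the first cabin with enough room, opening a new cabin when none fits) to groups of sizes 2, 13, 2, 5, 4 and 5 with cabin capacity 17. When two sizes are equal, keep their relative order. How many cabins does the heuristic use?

2

Sorted descending: 13, 5, 5, 4, 2, 2.
  13 → cabin 1 (new)  [load 13/17]
  5 → cabin 2 (new)  [load 5/17]
  5 → cabin 2  [load 10/17]
  4 → cabin 1  [load 17/17]
  2 → cabin 2  [load 12/17]
  2 → cabin 2  [load 14/17]
2 cabins opened.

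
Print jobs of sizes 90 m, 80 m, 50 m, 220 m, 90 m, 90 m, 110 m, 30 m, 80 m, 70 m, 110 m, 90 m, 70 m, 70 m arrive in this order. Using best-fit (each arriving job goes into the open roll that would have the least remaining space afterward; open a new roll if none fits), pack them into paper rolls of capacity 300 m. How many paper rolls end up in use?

  90 → roll 1 (new)  [load 90/300]
  80 → roll 1  [load 170/300]
  50 → roll 1  [load 220/300]
  220 → roll 2 (new)  [load 220/300]
  90 → roll 3 (new)  [load 90/300]
  90 → roll 3  [load 180/300]
  110 → roll 3  [load 290/300]
  30 → roll 1  [load 250/300]
  80 → roll 2  [load 300/300]
  70 → roll 4 (new)  [load 70/300]
  110 → roll 4  [load 180/300]
  90 → roll 4  [load 270/300]
  70 → roll 5 (new)  [load 70/300]
  70 → roll 5  [load 140/300]
5 paper rolls opened.

5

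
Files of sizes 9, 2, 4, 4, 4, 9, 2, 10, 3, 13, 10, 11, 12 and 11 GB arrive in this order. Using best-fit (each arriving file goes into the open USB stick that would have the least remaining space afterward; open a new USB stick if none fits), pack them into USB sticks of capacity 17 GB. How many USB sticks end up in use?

8

  9 → USB stick 1 (new)  [load 9/17]
  2 → USB stick 1  [load 11/17]
  4 → USB stick 1  [load 15/17]
  4 → USB stick 2 (new)  [load 4/17]
  4 → USB stick 2  [load 8/17]
  9 → USB stick 2  [load 17/17]
  2 → USB stick 1  [load 17/17]
  10 → USB stick 3 (new)  [load 10/17]
  3 → USB stick 3  [load 13/17]
  13 → USB stick 4 (new)  [load 13/17]
  10 → USB stick 5 (new)  [load 10/17]
  11 → USB stick 6 (new)  [load 11/17]
  12 → USB stick 7 (new)  [load 12/17]
  11 → USB stick 8 (new)  [load 11/17]
8 USB sticks opened.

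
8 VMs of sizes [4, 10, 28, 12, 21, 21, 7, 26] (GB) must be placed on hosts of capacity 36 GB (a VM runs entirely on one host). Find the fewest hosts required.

Total = 28 + 26 + 21 + 21 + 12 + 10 + 7 + 4 = 129 GB.
Lower bound: ⌈129/36⌉ = 4 hosts.
A packing using 4 hosts:
  host 1: 28 + 7 = 35
  host 2: 26 + 10 = 36
  host 3: 21 + 12 = 33
  host 4: 21 + 4 = 25
This matches the lower bound, so 4 is optimal.

4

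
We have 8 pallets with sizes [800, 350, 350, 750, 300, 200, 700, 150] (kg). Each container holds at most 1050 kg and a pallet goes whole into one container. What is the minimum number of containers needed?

Total = 800 + 750 + 700 + 350 + 350 + 300 + 200 + 150 = 3600 kg.
Lower bound: ⌈3600/1050⌉ = 4 containers.
A packing using 4 containers:
  container 1: 800 + 200 = 1000
  container 2: 750 + 300 = 1050
  container 3: 700 + 350 = 1050
  container 4: 350 + 150 = 500
This matches the lower bound, so 4 is optimal.

4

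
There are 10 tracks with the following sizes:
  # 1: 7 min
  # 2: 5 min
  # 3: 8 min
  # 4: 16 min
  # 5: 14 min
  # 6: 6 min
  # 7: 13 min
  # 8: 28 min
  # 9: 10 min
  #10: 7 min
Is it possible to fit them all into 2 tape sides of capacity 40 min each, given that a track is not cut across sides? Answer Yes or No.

Total = 114 min; ⌈114/40⌉ = 3.
At least 3 tape sides are required, but only 2 are allowed.

No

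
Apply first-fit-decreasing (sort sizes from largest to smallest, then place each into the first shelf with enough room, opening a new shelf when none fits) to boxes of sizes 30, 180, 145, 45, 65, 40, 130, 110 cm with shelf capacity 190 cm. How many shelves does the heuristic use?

Sorted descending: 180, 145, 130, 110, 65, 45, 40, 30.
  180 → shelf 1 (new)  [load 180/190]
  145 → shelf 2 (new)  [load 145/190]
  130 → shelf 3 (new)  [load 130/190]
  110 → shelf 4 (new)  [load 110/190]
  65 → shelf 4  [load 175/190]
  45 → shelf 2  [load 190/190]
  40 → shelf 3  [load 170/190]
  30 → shelf 5 (new)  [load 30/190]
5 shelves opened.

5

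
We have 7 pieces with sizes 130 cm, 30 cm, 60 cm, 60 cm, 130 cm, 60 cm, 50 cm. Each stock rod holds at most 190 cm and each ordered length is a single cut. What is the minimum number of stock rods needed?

Total = 130 + 130 + 60 + 60 + 60 + 50 + 30 = 520 cm.
Lower bound: ⌈520/190⌉ = 3 stock rods.
A packing using 3 stock rods:
  stock rod 1: 130 + 60 = 190
  stock rod 2: 130 + 60 = 190
  stock rod 3: 60 + 50 + 30 = 140
This matches the lower bound, so 3 is optimal.

3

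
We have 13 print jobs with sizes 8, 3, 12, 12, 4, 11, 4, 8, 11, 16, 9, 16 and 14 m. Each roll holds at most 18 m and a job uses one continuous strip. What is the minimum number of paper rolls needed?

9

Total = 16 + 16 + 14 + 12 + 12 + 11 + 11 + 9 + 8 + 8 + 4 + 4 + 3 = 128 m.
Lower bound: ⌈128/18⌉ = 8 paper rolls.
A packing using 9 paper rolls:
  roll 1: 16 = 16
  roll 2: 16 = 16
  roll 3: 14 + 4 = 18
  roll 4: 12 + 4 = 16
  roll 5: 12 + 3 = 15
  roll 6: 11 = 11
  roll 7: 11 = 11
  roll 8: 9 + 8 = 17
  roll 9: 8 = 8
No arrangement into 8 paper rolls stays within capacity, so 9 is optimal.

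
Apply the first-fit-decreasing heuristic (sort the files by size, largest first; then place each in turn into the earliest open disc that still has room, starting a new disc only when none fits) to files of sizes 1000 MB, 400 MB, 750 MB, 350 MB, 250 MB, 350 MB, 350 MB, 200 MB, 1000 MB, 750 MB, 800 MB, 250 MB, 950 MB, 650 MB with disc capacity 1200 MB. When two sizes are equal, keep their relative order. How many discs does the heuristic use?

8

Sorted descending: 1000, 1000, 950, 800, 750, 750, 650, 400, 350, 350, 350, 250, 250, 200.
  1000 → disc 1 (new)  [load 1000/1200]
  1000 → disc 2 (new)  [load 1000/1200]
  950 → disc 3 (new)  [load 950/1200]
  800 → disc 4 (new)  [load 800/1200]
  750 → disc 5 (new)  [load 750/1200]
  750 → disc 6 (new)  [load 750/1200]
  650 → disc 7 (new)  [load 650/1200]
  400 → disc 4  [load 1200/1200]
  350 → disc 5  [load 1100/1200]
  350 → disc 6  [load 1100/1200]
  350 → disc 7  [load 1000/1200]
  250 → disc 3  [load 1200/1200]
  250 → disc 8 (new)  [load 250/1200]
  200 → disc 1  [load 1200/1200]
8 discs opened.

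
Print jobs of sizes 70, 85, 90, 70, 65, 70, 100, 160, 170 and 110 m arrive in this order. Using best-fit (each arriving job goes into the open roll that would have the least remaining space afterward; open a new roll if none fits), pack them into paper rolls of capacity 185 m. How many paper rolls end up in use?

7

  70 → roll 1 (new)  [load 70/185]
  85 → roll 1  [load 155/185]
  90 → roll 2 (new)  [load 90/185]
  70 → roll 2  [load 160/185]
  65 → roll 3 (new)  [load 65/185]
  70 → roll 3  [load 135/185]
  100 → roll 4 (new)  [load 100/185]
  160 → roll 5 (new)  [load 160/185]
  170 → roll 6 (new)  [load 170/185]
  110 → roll 7 (new)  [load 110/185]
7 paper rolls opened.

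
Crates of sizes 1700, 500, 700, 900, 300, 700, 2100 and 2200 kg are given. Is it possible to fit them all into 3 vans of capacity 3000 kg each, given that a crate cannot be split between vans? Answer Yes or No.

Total = 9100 kg; ⌈9100/3000⌉ = 4.
At least 4 vans are required, but only 3 are allowed.

No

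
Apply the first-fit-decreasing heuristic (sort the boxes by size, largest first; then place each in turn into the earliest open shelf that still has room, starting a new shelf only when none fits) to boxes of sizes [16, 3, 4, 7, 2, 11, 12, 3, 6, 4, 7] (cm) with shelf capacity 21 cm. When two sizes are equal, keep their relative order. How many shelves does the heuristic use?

4

Sorted descending: 16, 12, 11, 7, 7, 6, 4, 4, 3, 3, 2.
  16 → shelf 1 (new)  [load 16/21]
  12 → shelf 2 (new)  [load 12/21]
  11 → shelf 3 (new)  [load 11/21]
  7 → shelf 2  [load 19/21]
  7 → shelf 3  [load 18/21]
  6 → shelf 4 (new)  [load 6/21]
  4 → shelf 1  [load 20/21]
  4 → shelf 4  [load 10/21]
  3 → shelf 3  [load 21/21]
  3 → shelf 4  [load 13/21]
  2 → shelf 2  [load 21/21]
4 shelves opened.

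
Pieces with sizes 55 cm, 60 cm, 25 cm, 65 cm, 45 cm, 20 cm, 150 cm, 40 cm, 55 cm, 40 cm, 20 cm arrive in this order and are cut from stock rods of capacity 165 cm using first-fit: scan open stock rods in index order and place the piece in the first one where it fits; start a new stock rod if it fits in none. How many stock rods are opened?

4

  55 → stock rod 1 (new)  [load 55/165]
  60 → stock rod 1  [load 115/165]
  25 → stock rod 1  [load 140/165]
  65 → stock rod 2 (new)  [load 65/165]
  45 → stock rod 2  [load 110/165]
  20 → stock rod 1  [load 160/165]
  150 → stock rod 3 (new)  [load 150/165]
  40 → stock rod 2  [load 150/165]
  55 → stock rod 4 (new)  [load 55/165]
  40 → stock rod 4  [load 95/165]
  20 → stock rod 4  [load 115/165]
4 stock rods opened.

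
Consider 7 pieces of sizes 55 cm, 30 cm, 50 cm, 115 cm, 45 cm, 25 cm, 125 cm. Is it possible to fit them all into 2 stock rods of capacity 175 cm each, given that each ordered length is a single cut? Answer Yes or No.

No

Total = 445 cm; ⌈445/175⌉ = 3.
At least 3 stock rods are required, but only 2 are allowed.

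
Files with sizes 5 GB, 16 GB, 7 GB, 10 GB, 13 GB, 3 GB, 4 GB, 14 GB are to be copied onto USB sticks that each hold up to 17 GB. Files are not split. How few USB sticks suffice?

Total = 16 + 14 + 13 + 10 + 7 + 5 + 4 + 3 = 72 GB.
Lower bound: ⌈72/17⌉ = 5 USB sticks.
A packing using 5 USB sticks:
  USB stick 1: 16 = 16
  USB stick 2: 14 + 3 = 17
  USB stick 3: 13 + 4 = 17
  USB stick 4: 10 + 7 = 17
  USB stick 5: 5 = 5
This matches the lower bound, so 5 is optimal.

5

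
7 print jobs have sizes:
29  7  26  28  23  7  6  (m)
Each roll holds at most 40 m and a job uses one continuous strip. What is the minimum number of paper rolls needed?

4

Total = 29 + 28 + 26 + 23 + 7 + 7 + 6 = 126 m.
Lower bound: ⌈126/40⌉ = 4 paper rolls.
A packing using 4 paper rolls:
  roll 1: 29 + 7 = 36
  roll 2: 28 + 7 = 35
  roll 3: 26 + 6 = 32
  roll 4: 23 = 23
This matches the lower bound, so 4 is optimal.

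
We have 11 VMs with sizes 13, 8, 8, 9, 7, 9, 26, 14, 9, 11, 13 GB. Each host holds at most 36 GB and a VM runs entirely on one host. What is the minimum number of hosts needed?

4

Total = 26 + 14 + 13 + 13 + 11 + 9 + 9 + 9 + 8 + 8 + 7 = 127 GB.
Lower bound: ⌈127/36⌉ = 4 hosts.
A packing using 4 hosts:
  host 1: 26 + 9 = 35
  host 2: 14 + 13 + 9 = 36
  host 3: 13 + 11 + 9 = 33
  host 4: 8 + 8 + 7 = 23
This matches the lower bound, so 4 is optimal.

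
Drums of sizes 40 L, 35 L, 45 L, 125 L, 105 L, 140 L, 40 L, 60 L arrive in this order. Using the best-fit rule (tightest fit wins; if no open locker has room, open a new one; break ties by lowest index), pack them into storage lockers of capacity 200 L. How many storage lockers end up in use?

4

  40 → locker 1 (new)  [load 40/200]
  35 → locker 1  [load 75/200]
  45 → locker 1  [load 120/200]
  125 → locker 2 (new)  [load 125/200]
  105 → locker 3 (new)  [load 105/200]
  140 → locker 4 (new)  [load 140/200]
  40 → locker 4  [load 180/200]
  60 → locker 2  [load 185/200]
4 storage lockers opened.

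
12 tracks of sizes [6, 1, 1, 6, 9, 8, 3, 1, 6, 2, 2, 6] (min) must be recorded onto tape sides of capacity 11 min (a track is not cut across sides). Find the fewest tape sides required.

6

Total = 9 + 8 + 6 + 6 + 6 + 6 + 3 + 2 + 2 + 1 + 1 + 1 = 51 min.
Lower bound: ⌈51/11⌉ = 5 tape sides.
Also, 6 tracks each exceed 11/2 min, and no two of those can share a side, so at least 6 tape sides are needed.
A packing using 6 tape sides:
  side 1: 9 + 2 = 11
  side 2: 8 + 3 = 11
  side 3: 6 + 2 + 1 + 1 + 1 = 11
  side 4: 6 = 6
  side 5: 6 = 6
  side 6: 6 = 6
This matches the lower bound, so 6 is optimal.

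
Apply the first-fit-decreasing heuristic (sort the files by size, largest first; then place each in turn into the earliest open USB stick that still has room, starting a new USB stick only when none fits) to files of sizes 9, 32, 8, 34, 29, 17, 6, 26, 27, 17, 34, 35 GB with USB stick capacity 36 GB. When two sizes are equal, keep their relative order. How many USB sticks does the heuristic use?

Sorted descending: 35, 34, 34, 32, 29, 27, 26, 17, 17, 9, 8, 6.
  35 → USB stick 1 (new)  [load 35/36]
  34 → USB stick 2 (new)  [load 34/36]
  34 → USB stick 3 (new)  [load 34/36]
  32 → USB stick 4 (new)  [load 32/36]
  29 → USB stick 5 (new)  [load 29/36]
  27 → USB stick 6 (new)  [load 27/36]
  26 → USB stick 7 (new)  [load 26/36]
  17 → USB stick 8 (new)  [load 17/36]
  17 → USB stick 8  [load 34/36]
  9 → USB stick 6  [load 36/36]
  8 → USB stick 7  [load 34/36]
  6 → USB stick 5  [load 35/36]
8 USB sticks opened.

8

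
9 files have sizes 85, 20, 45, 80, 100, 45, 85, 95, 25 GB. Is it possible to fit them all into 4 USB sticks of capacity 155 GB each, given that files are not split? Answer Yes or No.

No

Total = 580 GB; ⌈580/155⌉ = 4.
5 files each exceed half the capacity and cannot share a USB stick, forcing at least 5 USB sticks.
At least 5 USB sticks are required, but only 4 are allowed.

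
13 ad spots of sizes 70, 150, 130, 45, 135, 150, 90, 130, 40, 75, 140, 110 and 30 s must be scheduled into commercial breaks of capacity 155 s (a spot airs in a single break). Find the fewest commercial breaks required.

10

Total = 150 + 150 + 140 + 135 + 130 + 130 + 110 + 90 + 75 + 70 + 45 + 40 + 30 = 1295 s.
Lower bound: ⌈1295/155⌉ = 9 commercial breaks.
A packing using 10 commercial breaks:
  break 1: 150 = 150
  break 2: 150 = 150
  break 3: 140 = 140
  break 4: 135 = 135
  break 5: 130 = 130
  break 6: 130 = 130
  break 7: 110 + 45 = 155
  break 8: 90 + 40 = 130
  break 9: 75 + 70 = 145
  break 10: 30 = 30
No arrangement into 9 commercial breaks stays within capacity, so 10 is optimal.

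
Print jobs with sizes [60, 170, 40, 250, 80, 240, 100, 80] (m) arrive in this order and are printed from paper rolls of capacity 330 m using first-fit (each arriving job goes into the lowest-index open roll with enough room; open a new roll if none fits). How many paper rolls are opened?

4

  60 → roll 1 (new)  [load 60/330]
  170 → roll 1  [load 230/330]
  40 → roll 1  [load 270/330]
  250 → roll 2 (new)  [load 250/330]
  80 → roll 2  [load 330/330]
  240 → roll 3 (new)  [load 240/330]
  100 → roll 4 (new)  [load 100/330]
  80 → roll 3  [load 320/330]
4 paper rolls opened.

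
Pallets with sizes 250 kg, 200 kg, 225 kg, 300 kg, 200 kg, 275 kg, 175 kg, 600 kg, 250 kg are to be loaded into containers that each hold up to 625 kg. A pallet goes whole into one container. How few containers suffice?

Total = 600 + 300 + 275 + 250 + 250 + 225 + 200 + 200 + 175 = 2475 kg.
Lower bound: ⌈2475/625⌉ = 4 containers.
A packing using 5 containers:
  container 1: 600 = 600
  container 2: 300 + 275 = 575
  container 3: 250 + 250 = 500
  container 4: 225 + 200 + 200 = 625
  container 5: 175 = 175
No arrangement into 4 containers stays within capacity, so 5 is optimal.

5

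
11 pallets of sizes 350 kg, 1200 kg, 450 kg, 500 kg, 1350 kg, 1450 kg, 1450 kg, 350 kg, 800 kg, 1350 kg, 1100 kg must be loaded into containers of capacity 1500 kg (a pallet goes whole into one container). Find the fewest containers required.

Total = 1450 + 1450 + 1350 + 1350 + 1200 + 1100 + 800 + 500 + 450 + 350 + 350 = 10350 kg.
Lower bound: ⌈10350/1500⌉ = 7 containers.
A packing using 8 containers:
  container 1: 1450 = 1450
  container 2: 1450 = 1450
  container 3: 1350 = 1350
  container 4: 1350 = 1350
  container 5: 1200 = 1200
  container 6: 1100 + 350 = 1450
  container 7: 800 + 500 = 1300
  container 8: 450 + 350 = 800
No arrangement into 7 containers stays within capacity, so 8 is optimal.

8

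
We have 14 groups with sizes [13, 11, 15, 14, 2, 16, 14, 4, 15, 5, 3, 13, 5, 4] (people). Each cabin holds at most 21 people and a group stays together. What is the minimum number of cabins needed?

Total = 16 + 15 + 15 + 14 + 14 + 13 + 13 + 11 + 5 + 5 + 4 + 4 + 3 + 2 = 134 people.
Lower bound: ⌈134/21⌉ = 7 cabins.
Also, 8 groups each exceed 21/2 people, and no two of those can share a cabin, so at least 8 cabins are needed.
A packing using 8 cabins:
  cabin 1: 16 + 5 = 21
  cabin 2: 15 + 5 = 20
  cabin 3: 15 + 4 + 2 = 21
  cabin 4: 14 + 4 + 3 = 21
  cabin 5: 14 = 14
  cabin 6: 13 = 13
  cabin 7: 13 = 13
  cabin 8: 11 = 11
This matches the lower bound, so 8 is optimal.

8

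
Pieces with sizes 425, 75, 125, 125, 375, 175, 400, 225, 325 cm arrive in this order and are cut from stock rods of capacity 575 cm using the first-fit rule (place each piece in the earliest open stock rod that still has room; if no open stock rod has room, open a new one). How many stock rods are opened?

5

  425 → stock rod 1 (new)  [load 425/575]
  75 → stock rod 1  [load 500/575]
  125 → stock rod 2 (new)  [load 125/575]
  125 → stock rod 2  [load 250/575]
  375 → stock rod 3 (new)  [load 375/575]
  175 → stock rod 2  [load 425/575]
  400 → stock rod 4 (new)  [load 400/575]
  225 → stock rod 5 (new)  [load 225/575]
  325 → stock rod 5  [load 550/575]
5 stock rods opened.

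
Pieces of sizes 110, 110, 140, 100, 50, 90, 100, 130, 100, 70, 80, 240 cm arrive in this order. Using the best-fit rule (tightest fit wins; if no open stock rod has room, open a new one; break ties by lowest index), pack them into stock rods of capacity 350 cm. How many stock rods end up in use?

  110 → stock rod 1 (new)  [load 110/350]
  110 → stock rod 1  [load 220/350]
  140 → stock rod 2 (new)  [load 140/350]
  100 → stock rod 1  [load 320/350]
  50 → stock rod 2  [load 190/350]
  90 → stock rod 2  [load 280/350]
  100 → stock rod 3 (new)  [load 100/350]
  130 → stock rod 3  [load 230/350]
  100 → stock rod 3  [load 330/350]
  70 → stock rod 2  [load 350/350]
  80 → stock rod 4 (new)  [load 80/350]
  240 → stock rod 4  [load 320/350]
4 stock rods opened.

4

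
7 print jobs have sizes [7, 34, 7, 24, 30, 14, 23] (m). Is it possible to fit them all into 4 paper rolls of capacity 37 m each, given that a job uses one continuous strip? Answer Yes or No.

A valid assignment using 4 paper rolls:
  roll 1: 34 = 34
  roll 2: 30 + 7 = 37
  roll 3: 24 + 7 = 31
  roll 4: 23 + 14 = 37
Every load is within 37 m, so 4 paper rolls suffice.

Yes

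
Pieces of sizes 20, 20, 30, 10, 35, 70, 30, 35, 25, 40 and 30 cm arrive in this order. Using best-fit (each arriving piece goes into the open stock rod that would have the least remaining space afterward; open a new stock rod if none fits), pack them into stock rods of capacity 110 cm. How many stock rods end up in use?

  20 → stock rod 1 (new)  [load 20/110]
  20 → stock rod 1  [load 40/110]
  30 → stock rod 1  [load 70/110]
  10 → stock rod 1  [load 80/110]
  35 → stock rod 2 (new)  [load 35/110]
  70 → stock rod 2  [load 105/110]
  30 → stock rod 1  [load 110/110]
  35 → stock rod 3 (new)  [load 35/110]
  25 → stock rod 3  [load 60/110]
  40 → stock rod 3  [load 100/110]
  30 → stock rod 4 (new)  [load 30/110]
4 stock rods opened.

4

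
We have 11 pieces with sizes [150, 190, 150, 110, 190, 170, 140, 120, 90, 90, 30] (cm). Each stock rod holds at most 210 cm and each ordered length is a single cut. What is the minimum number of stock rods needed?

Total = 190 + 190 + 170 + 150 + 150 + 140 + 120 + 110 + 90 + 90 + 30 = 1430 cm.
Lower bound: ⌈1430/210⌉ = 7 stock rods.
Also, 8 pieces each exceed 105 cm, and no two of those can share a stock rod, so at least 8 stock rods are needed.
A packing using 8 stock rods:
  stock rod 1: 190 = 190
  stock rod 2: 190 = 190
  stock rod 3: 170 + 30 = 200
  stock rod 4: 150 = 150
  stock rod 5: 150 = 150
  stock rod 6: 140 = 140
  stock rod 7: 120 + 90 = 210
  stock rod 8: 110 + 90 = 200
This matches the lower bound, so 8 is optimal.

8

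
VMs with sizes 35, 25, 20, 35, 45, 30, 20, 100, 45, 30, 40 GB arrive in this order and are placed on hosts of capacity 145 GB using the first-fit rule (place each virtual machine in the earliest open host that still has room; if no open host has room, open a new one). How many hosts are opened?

3

  35 → host 1 (new)  [load 35/145]
  25 → host 1  [load 60/145]
  20 → host 1  [load 80/145]
  35 → host 1  [load 115/145]
  45 → host 2 (new)  [load 45/145]
  30 → host 1  [load 145/145]
  20 → host 2  [load 65/145]
  100 → host 3 (new)  [load 100/145]
  45 → host 2  [load 110/145]
  30 → host 2  [load 140/145]
  40 → host 3  [load 140/145]
3 hosts opened.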